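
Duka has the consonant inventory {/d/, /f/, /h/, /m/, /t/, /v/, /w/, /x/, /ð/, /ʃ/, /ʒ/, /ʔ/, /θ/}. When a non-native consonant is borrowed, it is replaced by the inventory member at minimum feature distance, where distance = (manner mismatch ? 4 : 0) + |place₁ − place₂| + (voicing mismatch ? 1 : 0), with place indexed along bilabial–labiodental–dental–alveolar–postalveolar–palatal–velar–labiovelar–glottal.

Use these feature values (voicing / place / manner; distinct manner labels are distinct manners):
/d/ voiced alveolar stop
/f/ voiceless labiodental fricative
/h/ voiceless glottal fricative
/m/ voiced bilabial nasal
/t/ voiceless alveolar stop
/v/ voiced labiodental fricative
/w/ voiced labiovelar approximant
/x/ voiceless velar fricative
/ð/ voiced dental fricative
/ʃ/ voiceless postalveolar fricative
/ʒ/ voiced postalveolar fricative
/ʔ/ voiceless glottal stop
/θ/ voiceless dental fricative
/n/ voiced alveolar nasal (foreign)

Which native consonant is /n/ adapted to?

m

/m/ is closest: same manner (nasal), place distance 3 (alveolar→bilabial), same voicing; total 3. Next closest is /d/ at distance 4.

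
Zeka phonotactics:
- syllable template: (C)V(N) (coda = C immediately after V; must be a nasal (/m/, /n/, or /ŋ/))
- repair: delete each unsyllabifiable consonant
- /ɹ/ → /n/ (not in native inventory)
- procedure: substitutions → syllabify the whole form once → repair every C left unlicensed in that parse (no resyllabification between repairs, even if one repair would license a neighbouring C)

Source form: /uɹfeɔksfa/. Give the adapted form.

Substitution: /ɹ/ → /n/, giving /unfeɔksfa/.
The consonants /k/, /s/ cannot be parsed into a legal (C)V(N) syllable (only a nasal (/m/, /n/, or /ŋ/) is licensed in coda position; onsets are limited to one consonant).
Each unlicensed consonant is deleted: /k/, /s/.

unfeɔfa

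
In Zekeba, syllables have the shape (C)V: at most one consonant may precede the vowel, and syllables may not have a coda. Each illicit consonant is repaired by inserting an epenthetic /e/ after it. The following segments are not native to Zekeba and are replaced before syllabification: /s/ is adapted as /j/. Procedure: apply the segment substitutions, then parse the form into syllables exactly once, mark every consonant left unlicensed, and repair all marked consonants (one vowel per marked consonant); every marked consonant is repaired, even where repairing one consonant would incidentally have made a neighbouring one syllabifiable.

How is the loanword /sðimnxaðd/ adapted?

jeðimenexaðede

Substitution: /s/ → /j/, giving /jðimnxaðd/.
The consonants /j/, /m/, /n/, /ð/, /d/ cannot be parsed into a legal (C)V syllable (no codas are permitted; onsets are limited to one consonant).
Each unlicensed consonant becomes the onset of a new syllable: /j/ → /je/, /m/ → /me/, /n/ → /ne/, /ð/ → /ðe/, /d/ → /de/.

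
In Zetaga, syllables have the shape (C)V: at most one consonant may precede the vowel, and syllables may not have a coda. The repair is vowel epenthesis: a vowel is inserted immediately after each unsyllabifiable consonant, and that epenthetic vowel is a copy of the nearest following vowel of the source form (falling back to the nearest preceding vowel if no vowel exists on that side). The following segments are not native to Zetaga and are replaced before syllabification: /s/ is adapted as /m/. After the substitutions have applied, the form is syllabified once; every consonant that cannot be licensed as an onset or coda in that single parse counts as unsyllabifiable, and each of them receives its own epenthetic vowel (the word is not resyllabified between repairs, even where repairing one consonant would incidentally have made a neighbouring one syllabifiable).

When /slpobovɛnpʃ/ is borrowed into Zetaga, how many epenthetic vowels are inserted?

After substitution the input is /mlpobovɛnpʃ/.
The unsyllabifiable consonants are /m/, /l/, /n/, /p/, /ʃ/; each receives one epenthetic vowel.

5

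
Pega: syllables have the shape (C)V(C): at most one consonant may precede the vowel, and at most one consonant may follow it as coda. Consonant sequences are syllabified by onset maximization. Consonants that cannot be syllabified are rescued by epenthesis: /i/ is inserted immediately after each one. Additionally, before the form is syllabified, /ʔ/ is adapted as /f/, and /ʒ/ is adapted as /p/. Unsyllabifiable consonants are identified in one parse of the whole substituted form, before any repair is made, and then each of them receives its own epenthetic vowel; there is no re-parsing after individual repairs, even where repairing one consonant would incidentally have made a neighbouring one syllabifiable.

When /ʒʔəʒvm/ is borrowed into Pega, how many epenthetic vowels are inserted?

After substitution the input is /pfəpvm/.
The unsyllabifiable consonants are /p/, /v/, /m/; each receives one epenthetic vowel.

3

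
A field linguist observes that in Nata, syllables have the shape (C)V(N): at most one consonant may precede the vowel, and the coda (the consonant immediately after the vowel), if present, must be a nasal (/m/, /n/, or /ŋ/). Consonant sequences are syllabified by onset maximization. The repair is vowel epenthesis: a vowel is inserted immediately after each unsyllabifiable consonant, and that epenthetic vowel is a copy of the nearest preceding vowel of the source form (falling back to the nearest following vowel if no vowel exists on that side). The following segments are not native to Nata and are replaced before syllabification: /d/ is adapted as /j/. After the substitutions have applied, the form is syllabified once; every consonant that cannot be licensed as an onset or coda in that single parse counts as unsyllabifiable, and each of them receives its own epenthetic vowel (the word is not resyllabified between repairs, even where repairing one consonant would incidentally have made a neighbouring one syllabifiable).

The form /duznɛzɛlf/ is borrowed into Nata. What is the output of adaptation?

juzunɛzɛlɛfɛ

Substitution: /d/ → /j/, giving /juznɛzɛlf/.
Under (C)V(N), the unsyllabifiable consonants are /z/, /l/, /f/ (only a nasal (/m/, /n/, or /ŋ/) is licensed in coda position; onsets are limited to one consonant).
Each unlicensed consonant becomes the onset of a new syllable: /z/ → /zu/, /l/ → /lɛ/, /f/ → /fɛ/.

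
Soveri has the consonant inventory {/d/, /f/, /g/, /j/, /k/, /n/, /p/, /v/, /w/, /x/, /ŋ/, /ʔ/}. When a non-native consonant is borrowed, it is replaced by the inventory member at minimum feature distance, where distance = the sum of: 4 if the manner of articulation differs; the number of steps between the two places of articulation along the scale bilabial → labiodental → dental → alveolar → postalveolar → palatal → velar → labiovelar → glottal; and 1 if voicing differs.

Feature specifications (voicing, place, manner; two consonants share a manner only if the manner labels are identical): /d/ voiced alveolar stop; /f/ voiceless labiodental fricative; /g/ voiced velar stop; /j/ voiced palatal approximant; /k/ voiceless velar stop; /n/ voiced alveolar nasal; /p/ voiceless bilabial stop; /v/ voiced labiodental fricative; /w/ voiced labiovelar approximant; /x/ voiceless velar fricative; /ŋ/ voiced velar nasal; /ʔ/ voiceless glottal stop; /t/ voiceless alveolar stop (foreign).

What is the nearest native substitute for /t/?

d

/d/ is closest: same manner (stop), place distance 0 (alveolar→alveolar), voicing differs (+1); total 1. Next closest is /k/ at distance 3.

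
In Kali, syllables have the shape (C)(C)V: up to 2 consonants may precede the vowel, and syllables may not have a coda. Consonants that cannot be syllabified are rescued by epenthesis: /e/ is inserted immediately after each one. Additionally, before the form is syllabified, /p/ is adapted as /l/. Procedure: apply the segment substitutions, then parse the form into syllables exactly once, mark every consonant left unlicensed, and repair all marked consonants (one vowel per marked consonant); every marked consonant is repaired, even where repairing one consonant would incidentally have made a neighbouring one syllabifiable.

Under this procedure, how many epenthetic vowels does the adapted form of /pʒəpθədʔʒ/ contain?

After substitution the input is /lʒəlθədʔʒ/.
The unsyllabifiable consonants are /d/, /ʔ/, /ʒ/; each receives one epenthetic vowel.

3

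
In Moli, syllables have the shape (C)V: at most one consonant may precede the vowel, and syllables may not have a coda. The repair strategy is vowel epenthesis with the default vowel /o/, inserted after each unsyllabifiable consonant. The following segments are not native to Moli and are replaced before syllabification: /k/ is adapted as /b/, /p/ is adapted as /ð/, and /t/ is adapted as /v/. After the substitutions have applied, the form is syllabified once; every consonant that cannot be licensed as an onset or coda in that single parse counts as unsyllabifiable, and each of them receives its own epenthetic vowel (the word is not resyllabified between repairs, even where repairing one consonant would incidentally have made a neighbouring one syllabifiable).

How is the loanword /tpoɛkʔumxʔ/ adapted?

voðoɛboʔumoxoʔo

Substitution: /t/ → /v/, /p/ → /ð/, /k/ → /b/, giving /vðoɛbʔumxʔ/.
Syllabifying with onset maximization leaves /v/, /b/, /m/, /x/, /ʔ/ stranded (no codas are permitted; onsets are limited to one consonant).
Inserting the epenthetic vowel yields /v/ → /vo/, /b/ → /bo/, /m/ → /mo/, /x/ → /xo/, /ʔ/ → /ʔo/.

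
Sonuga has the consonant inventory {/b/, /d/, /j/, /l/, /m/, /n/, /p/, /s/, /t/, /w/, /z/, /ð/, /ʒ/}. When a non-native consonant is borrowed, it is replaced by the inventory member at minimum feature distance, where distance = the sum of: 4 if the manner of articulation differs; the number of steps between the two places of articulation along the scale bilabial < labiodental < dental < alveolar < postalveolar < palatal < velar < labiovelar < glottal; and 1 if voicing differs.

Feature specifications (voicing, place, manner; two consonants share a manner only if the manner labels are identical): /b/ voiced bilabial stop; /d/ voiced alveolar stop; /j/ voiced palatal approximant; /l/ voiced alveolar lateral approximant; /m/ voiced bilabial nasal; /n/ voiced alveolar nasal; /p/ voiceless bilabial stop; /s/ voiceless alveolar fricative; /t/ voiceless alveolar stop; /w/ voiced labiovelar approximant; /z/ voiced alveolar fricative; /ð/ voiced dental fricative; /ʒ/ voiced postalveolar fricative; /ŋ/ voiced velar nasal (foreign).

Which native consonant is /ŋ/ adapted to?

/n/ is closest: same manner (nasal), place distance 3 (velar→alveolar), same voicing; total 3. Next closest is /j/ at distance 5.

n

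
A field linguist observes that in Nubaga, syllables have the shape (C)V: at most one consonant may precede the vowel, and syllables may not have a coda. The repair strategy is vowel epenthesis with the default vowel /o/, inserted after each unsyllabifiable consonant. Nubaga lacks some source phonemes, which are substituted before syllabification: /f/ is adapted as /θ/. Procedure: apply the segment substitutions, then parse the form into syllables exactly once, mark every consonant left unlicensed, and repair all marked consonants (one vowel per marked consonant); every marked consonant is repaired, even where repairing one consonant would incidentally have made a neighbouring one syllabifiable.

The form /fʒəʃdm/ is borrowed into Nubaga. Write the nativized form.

θoʒəʃodomo

Substitution: /f/ → /θ/, giving /θʒəʃdm/.
The consonants /θ/, /ʃ/, /d/, /m/ cannot be parsed into a legal (C)V syllable (no codas are permitted; onsets are limited to one consonant).
Each unlicensed consonant becomes the onset of a new syllable: /θ/ → /θo/, /ʃ/ → /ʃo/, /d/ → /do/, /m/ → /mo/.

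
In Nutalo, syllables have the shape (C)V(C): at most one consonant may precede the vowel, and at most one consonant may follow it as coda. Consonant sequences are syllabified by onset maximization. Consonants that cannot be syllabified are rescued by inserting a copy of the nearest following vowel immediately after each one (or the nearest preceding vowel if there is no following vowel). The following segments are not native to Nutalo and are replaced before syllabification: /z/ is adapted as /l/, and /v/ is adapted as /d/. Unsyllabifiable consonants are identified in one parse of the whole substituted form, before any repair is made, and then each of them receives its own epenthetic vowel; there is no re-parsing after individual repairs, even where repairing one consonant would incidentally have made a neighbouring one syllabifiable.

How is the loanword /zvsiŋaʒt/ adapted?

Substitution: /z/ → /l/, /v/ → /d/, giving /ldsiŋaʒt/.
Syllabifying with onset maximization leaves /l/, /d/, /t/ stranded (at most one coda consonant is licensed; onsets are limited to one consonant).
Each unlicensed consonant becomes the onset of a new syllable: /l/ → /li/, /d/ → /di/, /t/ → /ta/.

lidisiŋaʒta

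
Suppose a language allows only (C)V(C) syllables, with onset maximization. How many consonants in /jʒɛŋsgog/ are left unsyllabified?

Under (C)V(C), the unsyllabifiable consonants are /j/, /s/ (at most one coda consonant is licensed; onsets are limited to one consonant).

2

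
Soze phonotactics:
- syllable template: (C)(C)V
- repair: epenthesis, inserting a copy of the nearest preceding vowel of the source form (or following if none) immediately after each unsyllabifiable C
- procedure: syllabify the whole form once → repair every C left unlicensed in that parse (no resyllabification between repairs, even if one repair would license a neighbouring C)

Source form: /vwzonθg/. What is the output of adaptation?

The consonants /v/, /n/, /θ/, /g/ cannot be parsed into a legal (C)(C)V syllable (no codas are permitted; onsets may contain at most 2 consonants).
Each unlicensed consonant becomes the onset of a new syllable: /v/ → /vo/, /n/ → /no/, /θ/ → /θo/, /g/ → /go/.

vowzonoθogo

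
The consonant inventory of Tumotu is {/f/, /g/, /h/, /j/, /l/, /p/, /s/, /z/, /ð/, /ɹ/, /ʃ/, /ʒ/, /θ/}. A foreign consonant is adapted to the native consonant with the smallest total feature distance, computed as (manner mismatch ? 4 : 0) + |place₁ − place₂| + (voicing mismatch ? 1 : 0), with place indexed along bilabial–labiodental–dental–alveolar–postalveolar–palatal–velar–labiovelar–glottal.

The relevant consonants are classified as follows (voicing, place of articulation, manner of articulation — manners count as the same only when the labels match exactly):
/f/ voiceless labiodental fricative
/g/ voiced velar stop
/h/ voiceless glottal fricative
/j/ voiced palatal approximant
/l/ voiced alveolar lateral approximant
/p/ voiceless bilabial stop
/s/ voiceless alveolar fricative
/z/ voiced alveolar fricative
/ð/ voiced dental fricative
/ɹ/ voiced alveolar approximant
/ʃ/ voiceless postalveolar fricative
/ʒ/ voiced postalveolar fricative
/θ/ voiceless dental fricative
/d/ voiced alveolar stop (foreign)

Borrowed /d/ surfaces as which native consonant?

g

/g/ is closest: same manner (stop), place distance 3 (alveolar→velar), same voicing; total 3. Next closest is /l/ at distance 4.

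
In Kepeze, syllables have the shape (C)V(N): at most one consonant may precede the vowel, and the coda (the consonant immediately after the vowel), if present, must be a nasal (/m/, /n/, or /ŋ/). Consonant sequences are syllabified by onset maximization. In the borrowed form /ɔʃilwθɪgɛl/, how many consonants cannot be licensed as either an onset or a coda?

3

Under (C)V(N), the unsyllabifiable consonants are /l/, /w/, /l/ (only a nasal (/m/, /n/, or /ŋ/) is licensed in coda position; onsets are limited to one consonant).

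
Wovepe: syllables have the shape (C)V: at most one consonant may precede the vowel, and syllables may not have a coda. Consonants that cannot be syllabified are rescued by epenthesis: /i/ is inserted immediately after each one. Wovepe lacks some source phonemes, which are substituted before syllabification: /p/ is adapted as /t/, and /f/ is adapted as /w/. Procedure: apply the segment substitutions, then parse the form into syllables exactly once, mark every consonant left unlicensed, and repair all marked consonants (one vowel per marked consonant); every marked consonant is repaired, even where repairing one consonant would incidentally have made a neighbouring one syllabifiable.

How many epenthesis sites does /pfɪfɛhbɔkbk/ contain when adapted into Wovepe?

After substitution the input is /twɪwɛhbɔkbk/.
The unsyllabifiable consonants are /t/, /h/, /k/, /b/, /k/; each receives one epenthetic vowel.

5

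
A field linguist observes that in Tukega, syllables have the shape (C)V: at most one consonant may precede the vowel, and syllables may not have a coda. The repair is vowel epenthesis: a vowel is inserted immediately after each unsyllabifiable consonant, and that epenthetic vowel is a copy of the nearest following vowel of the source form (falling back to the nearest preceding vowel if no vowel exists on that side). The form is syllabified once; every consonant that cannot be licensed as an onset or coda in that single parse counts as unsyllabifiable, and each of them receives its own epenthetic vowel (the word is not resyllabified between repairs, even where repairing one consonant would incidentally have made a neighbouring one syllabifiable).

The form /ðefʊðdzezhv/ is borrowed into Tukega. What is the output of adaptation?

ðefʊðedezezeheve

The consonants /ð/, /d/, /z/, /h/, /v/ cannot be parsed into a legal (C)V syllable (no codas are permitted; onsets are limited to one consonant).
Inserting the epenthetic vowel yields /ð/ → /ðe/, /d/ → /de/, /z/ → /ze/, /h/ → /he/, /v/ → /ve/.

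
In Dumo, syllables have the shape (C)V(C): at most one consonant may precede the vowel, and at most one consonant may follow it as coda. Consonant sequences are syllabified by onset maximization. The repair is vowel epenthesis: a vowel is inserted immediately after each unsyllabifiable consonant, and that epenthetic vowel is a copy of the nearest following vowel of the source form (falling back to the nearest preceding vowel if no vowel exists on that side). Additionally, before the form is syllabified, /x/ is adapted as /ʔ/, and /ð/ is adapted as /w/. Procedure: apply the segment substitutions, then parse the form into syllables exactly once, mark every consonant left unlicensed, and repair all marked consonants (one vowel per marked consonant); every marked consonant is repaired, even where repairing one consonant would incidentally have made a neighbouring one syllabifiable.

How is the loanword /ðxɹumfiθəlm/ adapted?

wuʔuɹumfiθəlmə

Substitution: /ð/ → /w/, /x/ → /ʔ/, giving /wʔɹumfiθəlm/.
The consonants /w/, /ʔ/, /m/ cannot be parsed into a legal (C)V(C) syllable (at most one coda consonant is licensed; onsets are limited to one consonant).
Each unlicensed consonant becomes the onset of a new syllable: /w/ → /wu/, /ʔ/ → /ʔu/, /m/ → /mə/.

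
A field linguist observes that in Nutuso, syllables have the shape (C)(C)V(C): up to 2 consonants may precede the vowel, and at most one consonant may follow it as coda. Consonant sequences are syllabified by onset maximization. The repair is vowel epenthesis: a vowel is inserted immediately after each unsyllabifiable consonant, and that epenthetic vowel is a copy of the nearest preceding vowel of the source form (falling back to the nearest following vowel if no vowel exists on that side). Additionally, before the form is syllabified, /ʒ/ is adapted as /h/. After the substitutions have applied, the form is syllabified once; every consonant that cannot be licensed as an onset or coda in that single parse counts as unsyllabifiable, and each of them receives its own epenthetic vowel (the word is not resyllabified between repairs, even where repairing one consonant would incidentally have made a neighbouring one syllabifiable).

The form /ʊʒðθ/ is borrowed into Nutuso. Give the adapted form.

Substitution: /ʒ/ → /h/, giving /ʊhðθ/.
Under (C)(C)V(C), the unsyllabifiable consonants are /ð/, /θ/ (at most one coda consonant is licensed; onsets may contain at most 2 consonants).
Each unlicensed consonant becomes the onset of a new syllable: /ð/ → /ðʊ/, /θ/ → /θʊ/.

ʊhðʊθʊ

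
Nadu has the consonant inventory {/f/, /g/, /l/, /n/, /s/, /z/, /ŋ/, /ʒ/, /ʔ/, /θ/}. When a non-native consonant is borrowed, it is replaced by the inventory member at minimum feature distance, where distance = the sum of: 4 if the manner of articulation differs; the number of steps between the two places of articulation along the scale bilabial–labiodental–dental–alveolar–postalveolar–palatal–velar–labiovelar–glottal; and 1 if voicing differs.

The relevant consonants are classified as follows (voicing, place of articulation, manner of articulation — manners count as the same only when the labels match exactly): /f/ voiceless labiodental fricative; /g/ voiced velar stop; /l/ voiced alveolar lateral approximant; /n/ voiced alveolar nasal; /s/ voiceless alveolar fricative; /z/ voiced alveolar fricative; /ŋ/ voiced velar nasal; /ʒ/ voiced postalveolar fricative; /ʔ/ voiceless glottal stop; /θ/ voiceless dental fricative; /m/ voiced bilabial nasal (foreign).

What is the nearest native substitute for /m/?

/n/ is closest: same manner (nasal), place distance 3 (bilabial→alveolar), same voicing; total 3. Next closest is /f/ at distance 6.

n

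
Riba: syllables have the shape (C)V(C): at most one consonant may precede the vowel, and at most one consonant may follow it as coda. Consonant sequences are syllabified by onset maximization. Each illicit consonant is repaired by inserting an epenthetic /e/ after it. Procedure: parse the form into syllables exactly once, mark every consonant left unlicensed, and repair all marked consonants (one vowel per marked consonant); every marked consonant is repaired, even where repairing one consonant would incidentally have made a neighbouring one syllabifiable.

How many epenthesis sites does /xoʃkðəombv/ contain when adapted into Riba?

3

The unsyllabifiable consonants are /k/, /b/, /v/; each receives one epenthetic vowel.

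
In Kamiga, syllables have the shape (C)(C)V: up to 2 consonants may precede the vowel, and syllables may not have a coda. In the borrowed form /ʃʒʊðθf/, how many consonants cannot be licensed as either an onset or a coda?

The consonants /ð/, /θ/, /f/ cannot be parsed into a legal (C)(C)V syllable (no codas are permitted; onsets may contain at most 2 consonants).

3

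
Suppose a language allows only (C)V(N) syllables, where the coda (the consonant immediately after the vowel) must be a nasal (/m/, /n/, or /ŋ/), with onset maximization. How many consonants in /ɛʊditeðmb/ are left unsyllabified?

3

Under (C)V(N), the unsyllabifiable consonants are /ð/, /m/, /b/ (only a nasal (/m/, /n/, or /ŋ/) is licensed in coda position; onsets are limited to one consonant).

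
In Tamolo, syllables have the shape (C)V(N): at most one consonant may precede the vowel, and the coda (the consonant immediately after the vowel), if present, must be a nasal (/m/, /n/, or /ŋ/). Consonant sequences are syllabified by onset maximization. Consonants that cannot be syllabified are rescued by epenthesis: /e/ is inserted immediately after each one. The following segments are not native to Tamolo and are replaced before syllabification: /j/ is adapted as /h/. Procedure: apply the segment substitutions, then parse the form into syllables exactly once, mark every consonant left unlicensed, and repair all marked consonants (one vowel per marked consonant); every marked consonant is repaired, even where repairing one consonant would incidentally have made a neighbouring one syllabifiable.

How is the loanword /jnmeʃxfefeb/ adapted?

Substitution: /j/ → /h/, giving /hnmeʃxfefeb/.
Syllabifying with onset maximization leaves /h/, /n/, /ʃ/, /x/, /b/ stranded (only a nasal (/m/, /n/, or /ŋ/) is licensed in coda position; onsets are limited to one consonant).
Each unlicensed consonant becomes the onset of a new syllable: /h/ → /he/, /n/ → /ne/, /ʃ/ → /ʃe/, /x/ → /xe/, /b/ → /be/.

henemeʃexefefebe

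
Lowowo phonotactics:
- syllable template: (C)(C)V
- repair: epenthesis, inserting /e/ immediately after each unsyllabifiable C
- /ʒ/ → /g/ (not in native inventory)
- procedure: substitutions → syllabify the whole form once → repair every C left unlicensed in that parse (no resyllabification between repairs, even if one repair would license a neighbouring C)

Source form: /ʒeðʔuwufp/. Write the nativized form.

geðʔuwufepe

Substitution: /ʒ/ → /g/, giving /geðʔuwufp/.
Syllabifying with onset maximization leaves /f/, /p/ stranded (no codas are permitted; onsets may contain at most 2 consonants).
Inserting the epenthetic vowel yields /f/ → /fe/, /p/ → /pe/.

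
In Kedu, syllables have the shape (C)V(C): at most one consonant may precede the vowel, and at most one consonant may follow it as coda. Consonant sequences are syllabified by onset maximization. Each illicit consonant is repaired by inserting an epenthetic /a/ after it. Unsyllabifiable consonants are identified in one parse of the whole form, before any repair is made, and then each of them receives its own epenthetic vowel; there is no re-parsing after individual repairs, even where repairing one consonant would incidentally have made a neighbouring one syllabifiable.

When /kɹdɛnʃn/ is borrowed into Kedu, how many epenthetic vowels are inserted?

4

The unsyllabifiable consonants are /k/, /ɹ/, /ʃ/, /n/; each receives one epenthetic vowel.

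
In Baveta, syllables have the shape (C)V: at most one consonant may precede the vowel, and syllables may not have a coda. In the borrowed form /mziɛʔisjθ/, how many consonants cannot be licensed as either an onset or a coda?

The consonants /m/, /s/, /j/, /θ/ cannot be parsed into a legal (C)V syllable (no codas are permitted; onsets are limited to one consonant).

4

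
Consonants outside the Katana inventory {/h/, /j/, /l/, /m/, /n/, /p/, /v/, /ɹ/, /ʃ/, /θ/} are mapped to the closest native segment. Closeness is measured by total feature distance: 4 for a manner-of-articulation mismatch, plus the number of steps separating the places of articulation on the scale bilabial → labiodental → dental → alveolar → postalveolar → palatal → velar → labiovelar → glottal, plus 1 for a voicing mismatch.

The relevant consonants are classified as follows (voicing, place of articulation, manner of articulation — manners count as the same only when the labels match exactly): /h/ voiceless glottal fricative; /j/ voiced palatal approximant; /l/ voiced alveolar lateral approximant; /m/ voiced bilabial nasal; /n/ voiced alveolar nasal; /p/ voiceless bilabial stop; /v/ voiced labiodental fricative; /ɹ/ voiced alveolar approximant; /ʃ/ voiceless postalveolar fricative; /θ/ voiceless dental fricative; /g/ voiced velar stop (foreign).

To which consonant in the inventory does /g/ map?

/j/ is closest: manner differs (stop→approximant, +4), place distance 1 (velar→palatal), same voicing; total 5. Next closest is /h/ at distance 7.

j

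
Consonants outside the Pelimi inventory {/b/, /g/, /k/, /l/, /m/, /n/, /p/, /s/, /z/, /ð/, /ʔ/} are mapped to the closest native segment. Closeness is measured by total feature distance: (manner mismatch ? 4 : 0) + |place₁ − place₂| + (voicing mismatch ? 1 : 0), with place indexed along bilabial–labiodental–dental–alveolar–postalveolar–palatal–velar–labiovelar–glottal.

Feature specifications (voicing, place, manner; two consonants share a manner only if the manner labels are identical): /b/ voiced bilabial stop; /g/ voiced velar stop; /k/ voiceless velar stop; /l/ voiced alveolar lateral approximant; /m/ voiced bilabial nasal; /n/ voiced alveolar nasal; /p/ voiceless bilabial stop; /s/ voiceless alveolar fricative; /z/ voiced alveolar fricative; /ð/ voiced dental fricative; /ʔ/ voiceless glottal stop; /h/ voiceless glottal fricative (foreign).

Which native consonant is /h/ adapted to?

/ʔ/ is closest: manner differs (fricative→stop, +4), place distance 0 (glottal→glottal), same voicing; total 4. Next closest is /s/ at distance 5.

ʔ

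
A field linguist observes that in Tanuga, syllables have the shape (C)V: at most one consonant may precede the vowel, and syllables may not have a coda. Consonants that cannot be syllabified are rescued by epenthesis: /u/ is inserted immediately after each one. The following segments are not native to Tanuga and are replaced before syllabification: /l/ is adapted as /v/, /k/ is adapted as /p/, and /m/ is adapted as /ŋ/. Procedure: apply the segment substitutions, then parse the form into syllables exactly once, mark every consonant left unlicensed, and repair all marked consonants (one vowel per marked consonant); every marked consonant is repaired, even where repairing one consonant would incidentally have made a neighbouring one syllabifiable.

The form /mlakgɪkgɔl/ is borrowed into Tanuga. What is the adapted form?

ŋuvapugɪpugɔvu

Substitution: /m/ → /ŋ/, /l/ → /v/, /k/ → /p/, giving /ŋvapgɪpgɔv/.
The consonants /ŋ/, /p/, /p/, /v/ cannot be parsed into a legal (C)V syllable (no codas are permitted; onsets are limited to one consonant).
Each unlicensed consonant becomes the onset of a new syllable: /ŋ/ → /ŋu/, /p/ → /pu/, /p/ → /pu/, /v/ → /vu/.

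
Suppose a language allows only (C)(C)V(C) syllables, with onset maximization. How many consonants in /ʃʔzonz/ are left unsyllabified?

2

Under (C)(C)V(C), the unsyllabifiable consonants are /ʃ/, /z/ (at most one coda consonant is licensed; onsets may contain at most 2 consonants).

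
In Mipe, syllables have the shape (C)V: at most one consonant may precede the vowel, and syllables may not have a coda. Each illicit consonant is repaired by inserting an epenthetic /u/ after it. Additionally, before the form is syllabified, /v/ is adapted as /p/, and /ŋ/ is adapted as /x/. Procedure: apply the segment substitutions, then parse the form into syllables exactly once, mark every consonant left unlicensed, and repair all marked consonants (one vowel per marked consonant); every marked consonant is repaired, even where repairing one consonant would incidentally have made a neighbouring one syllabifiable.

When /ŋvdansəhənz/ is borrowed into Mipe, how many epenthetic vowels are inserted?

5

After substitution the input is /xpdansəhənz/.
The unsyllabifiable consonants are /x/, /p/, /n/, /n/, /z/; each receives one epenthetic vowel.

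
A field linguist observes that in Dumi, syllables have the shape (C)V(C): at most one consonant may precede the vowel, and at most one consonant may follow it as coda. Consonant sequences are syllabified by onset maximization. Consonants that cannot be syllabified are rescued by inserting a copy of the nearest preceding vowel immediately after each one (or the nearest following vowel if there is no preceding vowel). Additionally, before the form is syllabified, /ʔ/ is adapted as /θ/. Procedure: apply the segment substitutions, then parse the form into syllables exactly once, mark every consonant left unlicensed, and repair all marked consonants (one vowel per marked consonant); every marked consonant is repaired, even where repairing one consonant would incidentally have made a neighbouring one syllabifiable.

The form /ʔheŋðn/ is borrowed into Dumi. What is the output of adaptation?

Substitution: /ʔ/ → /θ/, giving /θheŋðn/.
The consonants /θ/, /ð/, /n/ cannot be parsed into a legal (C)V(C) syllable (at most one coda consonant is licensed; onsets are limited to one consonant).
Each unlicensed consonant becomes the onset of a new syllable: /θ/ → /θe/, /ð/ → /ðe/, /n/ → /ne/.

θeheŋðene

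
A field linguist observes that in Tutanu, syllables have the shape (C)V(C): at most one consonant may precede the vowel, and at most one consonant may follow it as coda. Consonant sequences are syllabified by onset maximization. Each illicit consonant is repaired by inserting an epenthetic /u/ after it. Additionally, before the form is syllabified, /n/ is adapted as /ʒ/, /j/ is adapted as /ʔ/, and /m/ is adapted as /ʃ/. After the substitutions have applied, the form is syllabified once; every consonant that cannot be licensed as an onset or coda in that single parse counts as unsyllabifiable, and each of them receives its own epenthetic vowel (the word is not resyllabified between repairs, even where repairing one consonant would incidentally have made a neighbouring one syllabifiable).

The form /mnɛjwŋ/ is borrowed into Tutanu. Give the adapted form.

ʃuʒɛʔwuŋu

Substitution: /m/ → /ʃ/, /n/ → /ʒ/, /j/ → /ʔ/, giving /ʃʒɛʔwŋ/.
The consonants /ʃ/, /w/, /ŋ/ cannot be parsed into a legal (C)V(C) syllable (at most one coda consonant is licensed; onsets are limited to one consonant).
Inserting the epenthetic vowel yields /ʃ/ → /ʃu/, /w/ → /wu/, /ŋ/ → /ŋu/.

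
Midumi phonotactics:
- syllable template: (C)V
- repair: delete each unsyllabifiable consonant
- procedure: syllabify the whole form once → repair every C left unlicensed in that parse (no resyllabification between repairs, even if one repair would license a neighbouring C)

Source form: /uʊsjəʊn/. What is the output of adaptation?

uʊjəʊ

Syllabifying with onset maximization leaves /s/, /n/ stranded (no codas are permitted; onsets are limited to one consonant).
Each unlicensed consonant is deleted: /s/, /n/.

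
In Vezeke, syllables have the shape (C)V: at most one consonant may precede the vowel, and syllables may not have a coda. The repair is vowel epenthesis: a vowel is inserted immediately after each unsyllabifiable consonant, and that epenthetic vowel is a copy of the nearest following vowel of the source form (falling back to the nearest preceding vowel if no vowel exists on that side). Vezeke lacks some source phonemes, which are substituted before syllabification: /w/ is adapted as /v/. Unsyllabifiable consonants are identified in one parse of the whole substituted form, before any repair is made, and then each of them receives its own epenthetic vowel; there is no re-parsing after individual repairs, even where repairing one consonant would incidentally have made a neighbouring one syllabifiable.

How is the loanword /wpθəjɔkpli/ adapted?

Substitution: /w/ → /v/, giving /vpθəjɔkpli/.
Under (C)V, the unsyllabifiable consonants are /v/, /p/, /k/, /p/ (no codas are permitted; onsets are limited to one consonant).
Each unlicensed consonant becomes the onset of a new syllable: /v/ → /və/, /p/ → /pə/, /k/ → /ki/, /p/ → /pi/.

vəpəθəjɔkipili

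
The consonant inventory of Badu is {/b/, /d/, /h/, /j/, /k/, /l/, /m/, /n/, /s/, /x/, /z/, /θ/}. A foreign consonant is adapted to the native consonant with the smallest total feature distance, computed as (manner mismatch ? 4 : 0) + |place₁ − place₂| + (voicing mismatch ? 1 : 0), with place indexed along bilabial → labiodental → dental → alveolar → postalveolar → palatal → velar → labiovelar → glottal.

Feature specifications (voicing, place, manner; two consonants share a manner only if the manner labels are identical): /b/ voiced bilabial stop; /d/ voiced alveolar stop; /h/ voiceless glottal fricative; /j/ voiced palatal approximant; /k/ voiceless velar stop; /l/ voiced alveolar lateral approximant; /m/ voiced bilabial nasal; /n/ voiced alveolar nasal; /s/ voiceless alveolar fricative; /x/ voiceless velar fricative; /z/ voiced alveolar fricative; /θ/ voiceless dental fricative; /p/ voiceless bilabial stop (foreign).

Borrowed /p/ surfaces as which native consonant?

b

/b/ is closest: same manner (stop), place distance 0 (bilabial→bilabial), voicing differs (+1); total 1. Next closest is /d/ at distance 4.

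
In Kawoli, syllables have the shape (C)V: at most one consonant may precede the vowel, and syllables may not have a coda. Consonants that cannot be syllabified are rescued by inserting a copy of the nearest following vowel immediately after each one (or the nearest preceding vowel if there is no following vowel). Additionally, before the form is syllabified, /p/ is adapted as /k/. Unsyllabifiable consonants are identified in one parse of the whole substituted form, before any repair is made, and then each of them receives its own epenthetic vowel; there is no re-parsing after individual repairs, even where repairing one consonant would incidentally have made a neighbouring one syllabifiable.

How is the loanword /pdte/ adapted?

Substitution: /p/ → /k/, giving /kdte/.
The consonants /k/, /d/ cannot be parsed into a legal (C)V syllable (no codas are permitted; onsets are limited to one consonant).
Inserting the epenthetic vowel yields /k/ → /ke/, /d/ → /de/.

kedete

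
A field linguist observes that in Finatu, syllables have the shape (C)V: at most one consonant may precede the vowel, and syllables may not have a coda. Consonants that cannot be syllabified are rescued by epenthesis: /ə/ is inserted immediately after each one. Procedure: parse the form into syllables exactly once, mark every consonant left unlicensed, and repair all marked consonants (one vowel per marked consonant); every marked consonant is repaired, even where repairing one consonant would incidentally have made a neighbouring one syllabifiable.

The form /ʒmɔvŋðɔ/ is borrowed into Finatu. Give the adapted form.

ʒəmɔvəŋəðɔ

The consonants /ʒ/, /v/, /ŋ/ cannot be parsed into a legal (C)V syllable (no codas are permitted; onsets are limited to one consonant).
Epenthesis after each stranded consonant: /ʒ/ → /ʒə/, /v/ → /və/, /ŋ/ → /ŋə/.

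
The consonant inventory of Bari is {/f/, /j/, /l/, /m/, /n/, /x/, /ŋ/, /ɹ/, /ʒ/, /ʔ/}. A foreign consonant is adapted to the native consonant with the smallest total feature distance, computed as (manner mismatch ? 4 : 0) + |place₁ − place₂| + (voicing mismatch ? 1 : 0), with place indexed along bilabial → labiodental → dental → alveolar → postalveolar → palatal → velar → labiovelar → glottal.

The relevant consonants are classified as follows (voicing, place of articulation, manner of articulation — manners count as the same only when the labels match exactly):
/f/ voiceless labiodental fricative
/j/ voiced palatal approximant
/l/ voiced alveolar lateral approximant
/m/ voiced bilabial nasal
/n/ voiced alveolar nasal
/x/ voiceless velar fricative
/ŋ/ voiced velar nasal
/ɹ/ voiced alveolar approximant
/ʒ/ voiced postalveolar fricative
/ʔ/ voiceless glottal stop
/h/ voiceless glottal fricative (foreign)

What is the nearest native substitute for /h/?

/x/ is closest: same manner (fricative), place distance 2 (glottal→velar), same voicing; total 2. Next closest is /ʔ/ at distance 4.

x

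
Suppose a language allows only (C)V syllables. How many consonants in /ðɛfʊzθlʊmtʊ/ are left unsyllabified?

3

Under (C)V, the unsyllabifiable consonants are /z/, /θ/, /m/ (no codas are permitted; onsets are limited to one consonant).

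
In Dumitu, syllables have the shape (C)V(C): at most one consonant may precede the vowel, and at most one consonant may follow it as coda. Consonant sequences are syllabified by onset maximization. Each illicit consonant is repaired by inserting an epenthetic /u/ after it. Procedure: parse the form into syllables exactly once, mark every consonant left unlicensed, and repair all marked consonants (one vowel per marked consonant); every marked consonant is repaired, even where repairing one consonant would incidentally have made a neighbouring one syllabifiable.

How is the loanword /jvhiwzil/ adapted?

juvuhiwzil

Syllabifying with onset maximization leaves /j/, /v/ stranded (at most one coda consonant is licensed; onsets are limited to one consonant).
Epenthesis after each stranded consonant: /j/ → /ju/, /v/ → /vu/.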